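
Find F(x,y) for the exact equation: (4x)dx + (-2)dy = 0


Check exactness: ∂M/∂y = 0 and ∂N/∂x = 0; equal, so the equation is exact.
Integrate M with respect to x (treating y as constant): ∫M dx = 2x^2 + h(y).
Differentiate w.r.t. y and set equal to N: the x-dependent terms already match, leaving h'(y) = -2. Integrate: h(y) = -2y.
So F(x,y) = -2y + 2x^2.
General solution: -2y + 2x^2 = C.


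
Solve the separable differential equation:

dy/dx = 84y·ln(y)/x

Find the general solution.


Separate: dy/[y ln(y)] = 84 dx/x.
Substitute u = ln(y): du/u = 84 dx/x.
Integrate: ln|ln(y)| = 84ln|x| + C₀, hence ln(y) = C·x^84.


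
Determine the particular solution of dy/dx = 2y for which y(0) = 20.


General solution of y' = 2y is y = Ce^(2x).
Apply y(0) = 20: C = 20.
Particular solution: y = 20e^(2x).


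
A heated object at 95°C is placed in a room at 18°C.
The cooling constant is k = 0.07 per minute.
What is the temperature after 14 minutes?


Newton's law: dT/dt = -k(T - T_a) has solution T(t) = T_a + (T₀ - T_a)e^(-kt).
Plug in T_a = 18, T₀ = 95, k = 0.07, t = 14: T(14) = 18 + (77)e^(-0.98) ≈ 46.9°C.


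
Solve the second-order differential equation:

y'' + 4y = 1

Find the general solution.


Homogeneous part: r² + 4 = 0 ⇒ r = ±2i, so y_h = C₁cos(2x) + C₂sin(2x).
Try constant y_p = A; plug in: 4A = 1 ⇒ A = 1/4.
General solution: y = C₁cos(2x) + C₂sin(2x) + 1/4.


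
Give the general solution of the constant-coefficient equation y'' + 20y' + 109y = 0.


Characteristic equation: r² + 20r + 109 = 0.
Discriminant is negative; roots r = -10 ± 3i (complex conjugate pair).
General solution uses e^(α x)(C₁ cos(β x) + C₂ sin(β x)): y = e^(-10x)(C₁cos(3x) + C₂sin(3x)).


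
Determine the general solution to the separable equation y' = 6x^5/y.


Separate variables: y dy = 6x^5 dx.
Integrate both sides: y²/2 = x^6 + C₀.
Multiply by 2: y² = 2x^6 + C.


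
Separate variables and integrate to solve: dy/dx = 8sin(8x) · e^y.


Separate: e^(-y) dy = 8sin(8x) dx.
Integrate: -e^(-y) = -cos(8x) + C₀.
Rearrange: e^(-y) = cos(8x) + C.


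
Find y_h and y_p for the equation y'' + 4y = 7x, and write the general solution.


Homogeneous: r² + 4 = 0 ⇒ r = ±2i, y_h = C₁cos(2x) + C₂sin(2x).
Polynomial forcing; try y_p = Ax + B. Then y_p'' + 4 y_p = 4(Ax + B) = 7x, so B = 0 and A = 7/4.
General solution: y = C₁cos(2x) + C₂sin(2x) + (7/4)x.


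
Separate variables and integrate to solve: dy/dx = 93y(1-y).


Separate: dy/[y(1-y)] = 93 dx.
Partial fractions: 1/[y(1-y)] = 1/y + 1/(1-y).
Integrate: ln|y/(1-y)| = 93x + C₀.
Solve for y: y = 1/(1 + Ce^(-93x)).


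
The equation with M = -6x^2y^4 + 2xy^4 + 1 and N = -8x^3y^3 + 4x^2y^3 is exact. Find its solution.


Check exactness: ∂M/∂y = -24x^2y^3 + 8xy^3 and ∂N/∂x = -24x^2y^3 + 8xy^3; equal, so the equation is exact.
Integrate M with respect to x (treating y as constant): ∫M dx = -2x^3y^4 + x^2y^4 + x + h(y).
Differentiate w.r.t. y and set equal to N: all terms match, so h'(y) = 0 and h is a constant absorbed into C.
General solution: -2x^3y^4 + x^2y^4 + x = C.


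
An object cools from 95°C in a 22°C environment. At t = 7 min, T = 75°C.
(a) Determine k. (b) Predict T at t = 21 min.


Newton's law: T(t) = T_a + (T₀ - T_a)e^(-kt).
(a) Use T(7) = 75: (75 - 22)/(95 - 22) = e^(-k·7), so k = -ln(0.726)/7 ≈ 0.0457.
(b) Apply k to t = 21: T(21) = 22 + (73)e^(-0.961) ≈ 49.9°C.


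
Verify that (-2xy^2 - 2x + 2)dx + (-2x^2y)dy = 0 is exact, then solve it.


Check exactness: ∂M/∂y = -4xy and ∂N/∂x = -4xy; equal, so the equation is exact.
Integrate M with respect to x (treating y as constant): ∫M dx = -x^2y^2 - x^2 + 2x + h(y).
Differentiate w.r.t. y and set equal to N: all terms match, so h'(y) = 0 and h is a constant absorbed into C.
General solution: -x^2y^2 - x^2 + 2x = C.


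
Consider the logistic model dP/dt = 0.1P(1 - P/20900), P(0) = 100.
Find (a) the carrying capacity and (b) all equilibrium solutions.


Logistic ODE dP/dt = 0.1P(1 - P/20900) has equilibria where dP/dt = 0, i.e. P = 0 or P = 20900.
The coefficient (1 - P/K) = 0 when P = K, identifying K = 20900 as the carrying capacity.
(a) K = 20900; (b) equilibria P = 0 and P = 20900.


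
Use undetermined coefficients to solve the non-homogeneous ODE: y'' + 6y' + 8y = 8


Characteristic roots of r² + 6r + 8 = 0 are -4, -2.
y_h = C₁e^(-4x) + C₂e^(-2x).
Constant forcing; try y_p = A. Then 8A = 8 ⇒ A = 1.
General solution: y = C₁e^(-4x) + C₂e^(-2x) + 1.


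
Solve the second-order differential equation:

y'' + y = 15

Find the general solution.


Homogeneous part: r² + 1 = 0 ⇒ r = ±1i, so y_h = C₁cos(x) + C₂sin(x).
Try constant y_p = A; plug in: 1A = 15 ⇒ A = 15.
General solution: y = C₁cos(x) + C₂sin(x) + 15.


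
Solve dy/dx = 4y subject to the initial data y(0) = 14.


General solution of y' = 4y is y = Ce^(4x).
Apply y(0) = 14: C = 14.
Particular solution: y = 14e^(4x).


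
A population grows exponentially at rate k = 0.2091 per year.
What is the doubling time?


Exponential growth: P(t) = P₀ e^(0.2091t). Set P(t)/P₀ = 2: e^(0.2091t) = 2.
Solve: t = ln(2)/0.2091 ≈ 3.31 years.


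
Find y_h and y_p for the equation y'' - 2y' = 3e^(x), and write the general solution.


Characteristic roots of r² - 2r = 0 are 0, 2.
y_h = C₁ + C₂e^(2x).
Forcing exponent 1 is not a characteristic root; try y_p = Ae^(x).
Substitute: A·(1 + (-2)·1 + (0)) = A·-1 = 3, so A = -3.
General solution: y = C₁ + C₂e^(2x) - 3e^(x).


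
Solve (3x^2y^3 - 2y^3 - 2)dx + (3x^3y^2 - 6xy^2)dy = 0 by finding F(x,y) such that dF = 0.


Check exactness: ∂M/∂y = 9x^2y^2 - 6y^2 and ∂N/∂x = 9x^2y^2 - 6y^2; equal, so the equation is exact.
Integrate M with respect to x (treating y as constant): ∫M dx = x^3y^3 - 2xy^3 - 2x + h(y).
Differentiate w.r.t. y and set equal to N: all terms match, so h'(y) = 0 and h is a constant absorbed into C.
General solution: x^3y^3 - 2xy^3 - 2x = C.


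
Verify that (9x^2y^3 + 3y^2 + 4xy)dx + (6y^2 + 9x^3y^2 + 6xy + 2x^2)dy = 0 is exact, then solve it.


Check exactness: ∂M/∂y = 27x^2y^2 + 6y + 4x and ∂N/∂x = 27x^2y^2 + 6y + 4x; equal, so the equation is exact.
Integrate M with respect to x (treating y as constant): ∫M dx = 3x^3y^3 + 3xy^2 + 2x^2y + h(y).
Differentiate w.r.t. y and set equal to N: the x-dependent terms already match, leaving h'(y) = 6y^2. Integrate: h(y) = 2y^3.
So F(x,y) = 2y^3 + 3x^3y^3 + 3xy^2 + 2x^2y.
General solution: 2y^3 + 3x^3y^3 + 3xy^2 + 2x^2y = C.


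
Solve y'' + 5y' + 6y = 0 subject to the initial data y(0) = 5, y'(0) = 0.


Characteristic roots of r² + 5r + 6 = 0 are -3, -2.
General solution y = c₁ e^(-3x) + c₂ e^(-2x).
Apply y(0) = 5: c₁ + c₂ = 5. Apply y'(0) = 0: -3 c₁ - 2 c₂ = 0.
Solve: c₁ = -10, c₂ = 15.
Particular solution: y = -10e^(-3x) + 15e^(-2x).


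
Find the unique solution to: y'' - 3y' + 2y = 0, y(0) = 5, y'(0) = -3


Characteristic roots of r² - 3r + 2 = 0 are 2, 1.
General solution y = c₁ e^(2x) + c₂ e^(x).
Apply y(0) = 5: c₁ + c₂ = 5. Apply y'(0) = -3: 2 c₁ + 1 c₂ = -3.
Solve: c₁ = -8, c₂ = 13.
Particular solution: y = -8e^(2x) + 13e^(x).


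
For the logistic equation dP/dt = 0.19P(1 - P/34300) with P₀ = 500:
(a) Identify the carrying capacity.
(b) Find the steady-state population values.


Logistic ODE dP/dt = 0.19P(1 - P/34300) has equilibria where dP/dt = 0, i.e. P = 0 or P = 34300.
The coefficient (1 - P/K) = 0 when P = K, identifying K = 34300 as the carrying capacity.
(a) K = 34300; (b) equilibria P = 0 and P = 34300.


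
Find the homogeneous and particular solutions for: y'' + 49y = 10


Homogeneous part: r² + 49 = 0 ⇒ r = ±7i, so y_h = C₁cos(7x) + C₂sin(7x).
Try constant y_p = A; plug in: 49A = 10 ⇒ A = 10/49.
General solution: y = C₁cos(7x) + C₂sin(7x) + 10/49.


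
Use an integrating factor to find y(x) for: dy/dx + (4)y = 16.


P(x) = 4, Q(x) = 16; integrating factor μ = e^(4x).
(μ y)' = 16e^(4x) ⇒ μ y = 4e^(4x) + C.
Divide by μ: y = 4 + Ce^(-4x).


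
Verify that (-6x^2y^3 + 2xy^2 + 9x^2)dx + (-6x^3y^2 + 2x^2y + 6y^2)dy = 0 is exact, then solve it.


Check exactness: ∂M/∂y = -18x^2y^2 + 4xy and ∂N/∂x = -18x^2y^2 + 4xy; equal, so the equation is exact.
Integrate M with respect to x (treating y as constant): ∫M dx = -2x^3y^3 + x^2y^2 + 3x^3 + h(y).
Differentiate w.r.t. y and set equal to N: the x-dependent terms already match, leaving h'(y) = 6y^2. Integrate: h(y) = 2y^3.
So F(x,y) = -2x^3y^3 + x^2y^2 + 3x^3 + 2y^3.
General solution: -2x^3y^3 + x^2y^2 + 3x^3 + 2y^3 = C.


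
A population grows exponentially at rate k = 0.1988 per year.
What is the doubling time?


Exponential growth: P(t) = P₀ e^(0.1988t). Set P(t)/P₀ = 2: e^(0.1988t) = 2.
Solve: t = ln(2)/0.1988 ≈ 3.49 years.


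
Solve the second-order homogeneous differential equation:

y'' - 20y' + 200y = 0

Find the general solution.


Characteristic equation: r² - 20r + 200 = 0.
Discriminant is negative; roots r = 10 ± 10i (complex conjugate pair).
General solution uses e^(α x)(C₁ cos(β x) + C₂ sin(β x)): y = e^(10x)(C₁cos(10x) + C₂sin(10x)).


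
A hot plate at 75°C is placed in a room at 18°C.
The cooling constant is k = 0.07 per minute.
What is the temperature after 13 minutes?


Newton's law: dT/dt = -k(T - T_a) has solution T(t) = T_a + (T₀ - T_a)e^(-kt).
Plug in T_a = 18, T₀ = 75, k = 0.07, t = 13: T(13) = 18 + (57)e^(-0.91) ≈ 40.9°C.


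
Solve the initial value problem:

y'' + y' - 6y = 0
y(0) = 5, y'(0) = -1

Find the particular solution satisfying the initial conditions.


Characteristic roots of r² + r - 6 = 0 are 2, -3.
General solution y = c₁ e^(2x) + c₂ e^(-3x).
Apply y(0) = 5: c₁ + c₂ = 5. Apply y'(0) = -1: 2 c₁ - 3 c₂ = -1.
Solve: c₁ = 14/5, c₂ = 11/5.
Particular solution: y = (14/5)e^(2x) + (11/5)e^(-3x).


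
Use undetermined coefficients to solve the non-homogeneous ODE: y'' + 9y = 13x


Homogeneous: r² + 9 = 0 ⇒ r = ±3i, y_h = C₁cos(3x) + C₂sin(3x).
Polynomial forcing; try y_p = Ax + B. Then y_p'' + 9 y_p = 9(Ax + B) = 13x, so B = 0 and A = 13/9.
General solution: y = C₁cos(3x) + C₂sin(3x) + (13/9)x.


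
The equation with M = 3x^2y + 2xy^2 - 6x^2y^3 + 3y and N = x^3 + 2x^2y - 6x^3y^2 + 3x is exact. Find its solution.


Check exactness: ∂M/∂y = 3x^2 + 4xy - 18x^2y^2 + 3 and ∂N/∂x = 3x^2 + 4xy - 18x^2y^2 + 3; equal, so the equation is exact.
Integrate M with respect to x (treating y as constant): ∫M dx = x^3y + x^2y^2 - 2x^3y^3 + 3xy + h(y).
Differentiate w.r.t. y and set equal to N: all terms match, so h'(y) = 0 and h is a constant absorbed into C.
General solution: x^3y + x^2y^2 - 2x^3y^3 + 3xy = C.


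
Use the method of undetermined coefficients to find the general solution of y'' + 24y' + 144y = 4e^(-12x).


Characteristic polynomial (r + 12)² = 0; repeated root r = -12.
y_h = (C₁ + C₂x)e^(-12x). Forcing matches the repeated root (resonance), so try y_p = Ax² e^(-12x).
Substitute and solve for A: 2A = 4, so A = 2.
General solution: y = (C₁ + C₂x + 2x²)e^(-12x).


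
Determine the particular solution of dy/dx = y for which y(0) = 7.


General solution of y' = y is y = Ce^(x).
Apply y(0) = 7: C = 7.
Particular solution: y = 7e^(x).


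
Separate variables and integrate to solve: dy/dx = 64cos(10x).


g(y) = 1, so integrate directly: y = ∫ 64cos(10x) dx = (32/5)sin(10x) + C.


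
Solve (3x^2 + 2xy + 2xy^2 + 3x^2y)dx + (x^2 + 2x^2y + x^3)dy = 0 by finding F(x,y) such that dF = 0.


Check exactness: ∂M/∂y = 2x + 4xy + 3x^2 and ∂N/∂x = 2x + 4xy + 3x^2; equal, so the equation is exact.
Integrate M with respect to x (treating y as constant): ∫M dx = x^3 + x^2y + x^2y^2 + x^3y + h(y).
Differentiate w.r.t. y and set equal to N: all terms match, so h'(y) = 0 and h is a constant absorbed into C.
General solution: x^3 + x^2y + x^2y^2 + x^3y = C.


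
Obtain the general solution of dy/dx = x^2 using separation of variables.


Integrate both sides with respect to x: y = ∫ x^2 dx = (1/3)x^3 + C.


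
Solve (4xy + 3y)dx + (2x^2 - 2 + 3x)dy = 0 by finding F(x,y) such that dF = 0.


Check exactness: ∂M/∂y = 4x + 3 and ∂N/∂x = 4x + 3; equal, so the equation is exact.
Integrate M with respect to x (treating y as constant): ∫M dx = 2x^2y + 3xy + h(y).
Differentiate w.r.t. y and set equal to N: the x-dependent terms already match, leaving h'(y) = -2. Integrate: h(y) = -2y.
So F(x,y) = 2x^2y - 2y + 3xy.
General solution: 2x^2y - 2y + 3xy = C.


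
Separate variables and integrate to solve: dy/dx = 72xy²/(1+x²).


Separate: dy/y² = 72x/(1+x²) dx.
Integrate LHS: ∫ dy/y² = -1/y.
Integrate RHS via u = 1+x²: 36ln(1+x²) + C.
Result: -1/y = 36ln(1+x²) + C.


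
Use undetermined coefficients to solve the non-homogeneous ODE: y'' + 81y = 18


Homogeneous part: r² + 81 = 0 ⇒ r = ±9i, so y_h = C₁cos(9x) + C₂sin(9x).
Try constant y_p = A; plug in: 81A = 18 ⇒ A = 2/9.
General solution: y = C₁cos(9x) + C₂sin(9x) + 2/9.


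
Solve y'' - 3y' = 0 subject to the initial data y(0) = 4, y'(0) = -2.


Characteristic roots of r² - 3r = 0 are 0, 3.
General solution y = c₁ + c₂ e^(3x).
Apply y(0) = 4: c₁ + c₂ = 4. Apply y'(0) = -2: 0 c₁ + 3 c₂ = -2.
Solve: c₁ = 14/3, c₂ = -2/3.
Particular solution: y = 14/3 - (2/3)e^(3x).


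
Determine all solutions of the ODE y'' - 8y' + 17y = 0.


Characteristic equation: r² - 8r + 17 = 0.
Discriminant is negative; roots r = 4 ± 1i (complex conjugate pair).
General solution uses e^(α x)(C₁ cos(β x) + C₂ sin(β x)): y = e^(4x)(C₁cos(x) + C₂sin(x)).


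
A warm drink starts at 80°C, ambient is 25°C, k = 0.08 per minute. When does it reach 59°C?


From T(t) = T_a + (T₀ - T_a)e^(-kt), set T(t) = 59:
(59 - 25) / (80 - 25) = e^(-0.08t), so t = -ln(0.618)/0.08 ≈ 6.0 minutes.


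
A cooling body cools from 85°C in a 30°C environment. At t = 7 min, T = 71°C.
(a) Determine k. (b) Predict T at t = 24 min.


Newton's law: T(t) = T_a + (T₀ - T_a)e^(-kt).
(a) Use T(7) = 71: (71 - 30)/(85 - 30) = e^(-k·7), so k = -ln(0.745)/7 ≈ 0.0420.
(b) Apply k to t = 24: T(24) = 30 + (55)e^(-1.007) ≈ 50.1°C.


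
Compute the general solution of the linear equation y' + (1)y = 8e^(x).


P(x) = 1 ⇒ μ = e^(x).
(μ y)' = 8e^(2x) ⇒ μ y = (8/2)e^(2x) + C.
Divide by μ: y = 4e^(x) + Ce^(-x).


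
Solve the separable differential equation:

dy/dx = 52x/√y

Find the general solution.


Separate: √y dy = 52x dx.
Integrate: (2/3)y^(3/2) = 26x² + C.


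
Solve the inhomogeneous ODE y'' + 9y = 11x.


Homogeneous: r² + 9 = 0 ⇒ r = ±3i, y_h = C₁cos(3x) + C₂sin(3x).
Polynomial forcing; try y_p = Ax + B. Then y_p'' + 9 y_p = 9(Ax + B) = 11x, so B = 0 and A = 11/9.
General solution: y = C₁cos(3x) + C₂sin(3x) + (11/9)x.


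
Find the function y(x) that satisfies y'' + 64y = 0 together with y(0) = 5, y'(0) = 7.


Characteristic roots of r² + 64 = 0 are ±8i, so y = C₁cos(8x) + C₂sin(8x).
Apply y(0) = 5: C₁ = 5. Differentiate and apply y'(0) = 7: 8·C₂ = 7, so C₂ = 7/8.
Particular solution: y = 5cos(8x) + (7/8)sin(8x).


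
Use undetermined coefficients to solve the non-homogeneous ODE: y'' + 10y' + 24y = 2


Characteristic roots of r² + 10r + 24 = 0 are -4, -6.
y_h = C₁e^(-4x) + C₂e^(-6x).
Constant forcing; try y_p = A. Then 24A = 2 ⇒ A = 1/12.
General solution: y = C₁e^(-4x) + C₂e^(-6x) + 1/12.


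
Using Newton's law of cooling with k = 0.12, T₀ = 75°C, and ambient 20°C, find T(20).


Newton's law: dT/dt = -k(T - T_a) has solution T(t) = T_a + (T₀ - T_a)e^(-kt).
Plug in T_a = 20, T₀ = 75, k = 0.12, t = 20: T(20) = 20 + (55)e^(-2.40) ≈ 25.0°C.


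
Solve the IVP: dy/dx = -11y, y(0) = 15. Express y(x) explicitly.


General solution of y' = -11y is y = Ce^(-11x).
Apply y(0) = 15: C = 15.
Particular solution: y = 15e^(-11x).


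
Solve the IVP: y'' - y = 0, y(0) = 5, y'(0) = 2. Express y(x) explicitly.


Characteristic roots of r² - 1 = 0 are -1, 1.
General solution y = c₁ e^(-x) + c₂ e^(x).
Apply y(0) = 5: c₁ + c₂ = 5. Apply y'(0) = 2: -1 c₁ + 1 c₂ = 2.
Solve: c₁ = 3/2, c₂ = 7/2.
Particular solution: y = (3/2)e^(-x) + (7/2)e^(x).


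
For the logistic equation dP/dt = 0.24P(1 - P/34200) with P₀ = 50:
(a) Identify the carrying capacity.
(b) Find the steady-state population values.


Logistic ODE dP/dt = 0.24P(1 - P/34200) has equilibria where dP/dt = 0, i.e. P = 0 or P = 34200.
The coefficient (1 - P/K) = 0 when P = K, identifying K = 34200 as the carrying capacity.
(a) K = 34200; (b) equilibria P = 0 and P = 34200.


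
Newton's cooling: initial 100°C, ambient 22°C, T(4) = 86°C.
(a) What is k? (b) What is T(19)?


Newton's law: T(t) = T_a + (T₀ - T_a)e^(-kt).
(a) Use T(4) = 86: (86 - 22)/(100 - 22) = e^(-k·4), so k = -ln(0.821)/4 ≈ 0.0495.
(b) Apply k to t = 19: T(19) = 22 + (78)e^(-0.940) ≈ 52.5°C.


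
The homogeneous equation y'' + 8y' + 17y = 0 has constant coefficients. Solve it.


Characteristic equation: r² + 8r + 17 = 0.
Discriminant is negative; roots r = -4 ± 1i (complex conjugate pair).
General solution uses e^(α x)(C₁ cos(β x) + C₂ sin(β x)): y = e^(-4x)(C₁cos(x) + C₂sin(x)).


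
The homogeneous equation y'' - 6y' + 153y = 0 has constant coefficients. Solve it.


Characteristic equation: r² - 6r + 153 = 0.
Discriminant is negative; roots r = 3 ± 12i (complex conjugate pair).
General solution uses e^(α x)(C₁ cos(β x) + C₂ sin(β x)): y = e^(3x)(C₁cos(12x) + C₂sin(12x)).


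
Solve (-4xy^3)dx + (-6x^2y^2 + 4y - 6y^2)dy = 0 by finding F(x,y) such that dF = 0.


Check exactness: ∂M/∂y = -12xy^2 and ∂N/∂x = -12xy^2; equal, so the equation is exact.
Integrate M with respect to x (treating y as constant): ∫M dx = -2x^2y^3 + h(y).
Differentiate w.r.t. y and set equal to N: the x-dependent terms already match, leaving h'(y) = 4y - 6y^2. Integrate: h(y) = 2y^2 - 2y^3.
So F(x,y) = -2x^2y^3 + 2y^2 - 2y^3.
General solution: -2x^2y^3 + 2y^2 - 2y^3 = C.


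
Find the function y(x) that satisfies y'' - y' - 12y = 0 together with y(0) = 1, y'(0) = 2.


Characteristic roots of r² - r - 12 = 0 are 4, -3.
General solution y = c₁ e^(4x) + c₂ e^(-3x).
Apply y(0) = 1: c₁ + c₂ = 1. Apply y'(0) = 2: 4 c₁ - 3 c₂ = 2.
Solve: c₁ = 5/7, c₂ = 2/7.
Particular solution: y = (5/7)e^(4x) + (2/7)e^(-3x).


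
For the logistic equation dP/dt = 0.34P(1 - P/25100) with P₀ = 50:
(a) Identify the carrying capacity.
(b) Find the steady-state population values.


Logistic ODE dP/dt = 0.34P(1 - P/25100) has equilibria where dP/dt = 0, i.e. P = 0 or P = 25100.
The coefficient (1 - P/K) = 0 when P = K, identifying K = 25100 as the carrying capacity.
(a) K = 25100; (b) equilibria P = 0 and P = 25100.


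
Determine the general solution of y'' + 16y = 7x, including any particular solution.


Homogeneous: r² + 16 = 0 ⇒ r = ±4i, y_h = C₁cos(4x) + C₂sin(4x).
Polynomial forcing; try y_p = Ax + B. Then y_p'' + 16 y_p = 16(Ax + B) = 7x, so B = 0 and A = 7/16.
General solution: y = C₁cos(4x) + C₂sin(4x) + (7/16)x.


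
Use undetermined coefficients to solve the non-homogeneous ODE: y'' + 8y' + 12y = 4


Characteristic roots of r² + 8r + 12 = 0 are -6, -2.
y_h = C₁e^(-6x) + C₂e^(-2x).
Constant forcing; try y_p = A. Then 12A = 4 ⇒ A = 1/3.
General solution: y = C₁e^(-6x) + C₂e^(-2x) + 1/3.


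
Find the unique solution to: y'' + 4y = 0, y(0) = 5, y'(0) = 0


Characteristic roots of r² + 4 = 0 are ±2i, so y = C₁cos(2x) + C₂sin(2x).
Apply y(0) = 5: C₁ = 5. Differentiate and apply y'(0) = 0: 2·C₂ = 0, so C₂ = 0.
Particular solution: y = 5cos(2x).


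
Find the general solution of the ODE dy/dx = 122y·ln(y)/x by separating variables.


Separate: dy/[y ln(y)] = 122 dx/x.
Substitute u = ln(y): du/u = 122 dx/x.
Integrate: ln|ln(y)| = 122ln|x| + C₀, hence ln(y) = C·x^122.


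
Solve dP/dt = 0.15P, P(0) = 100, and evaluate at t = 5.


The ODE dP/dt = 0.15P has solution P(t) = P(0)e^(0.15t).
Substitute P(0) = 100 and t = 5: P(5) = 100 e^(0.75) ≈ 212.


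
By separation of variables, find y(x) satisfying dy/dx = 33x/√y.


Separate: √y dy = 33x dx.
Integrate: (2/3)y^(3/2) = (33/2)x² + C.


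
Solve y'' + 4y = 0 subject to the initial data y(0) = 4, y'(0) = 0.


Characteristic roots of r² + 4 = 0 are ±2i, so y = C₁cos(2x) + C₂sin(2x).
Apply y(0) = 4: C₁ = 4. Differentiate and apply y'(0) = 0: 2·C₂ = 0, so C₂ = 0.
Particular solution: y = 4cos(2x).


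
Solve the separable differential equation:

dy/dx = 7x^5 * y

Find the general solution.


Separate variables: dy/y = 7x^5 dx.
Integrate: ln|y| = (7/6)x^6 + C₀.
Exponentiate: y = Ce^((7/6)x^6).


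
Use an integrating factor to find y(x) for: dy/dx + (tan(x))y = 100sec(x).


P(x) = tan(x) ⇒ μ = e^(∫tan(x)dx) = sec(x).
(sec(x) y)' = 100sec²(x) ⇒ sec(x) y = 100tan(x) + C.
Multiply by cos(x): y = 100sin(x) + C·cos(x).


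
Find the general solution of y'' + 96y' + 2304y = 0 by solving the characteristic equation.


Characteristic equation: r² + 96r + 2304 = 0, i.e. (r + 48)² = 0.
Repeated root r = -48; include an x factor for the second linearly independent solution.
General solution: y = (C₁ + C₂x)e^(-48x).


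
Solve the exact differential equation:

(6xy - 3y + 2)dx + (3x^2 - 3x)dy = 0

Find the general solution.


Check exactness: ∂M/∂y = 6x - 3 and ∂N/∂x = 6x - 3; equal, so the equation is exact.
Integrate M with respect to x (treating y as constant): ∫M dx = 3x^2y - 3xy + 2x + h(y).
Differentiate w.r.t. y and set equal to N: all terms match, so h'(y) = 0 and h is a constant absorbed into C.
General solution: 3x^2y - 3xy + 2x = C.


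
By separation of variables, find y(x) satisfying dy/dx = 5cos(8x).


g(y) = 1, so integrate directly: y = ∫ 5cos(8x) dx = (5/8)sin(8x) + C.


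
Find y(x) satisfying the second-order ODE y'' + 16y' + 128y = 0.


Characteristic equation: r² + 16r + 128 = 0.
Discriminant is negative; roots r = -8 ± 8i (complex conjugate pair).
General solution uses e^(α x)(C₁ cos(β x) + C₂ sin(β x)): y = e^(-8x)(C₁cos(8x) + C₂sin(8x)).


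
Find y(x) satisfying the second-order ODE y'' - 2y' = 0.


Characteristic equation: r² - 2r = 0.
Factor: (r - 0)(r - 2) = 0 ⇒ r = 0, 2 (distinct real).
General solution: y = C₁ + C₂e^(2x).


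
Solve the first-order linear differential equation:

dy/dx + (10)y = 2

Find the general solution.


P(x) = 10, Q(x) = 2; integrating factor μ = e^(10x).
(μ y)' = 2e^(10x) ⇒ μ y = (1/5)e^(10x) + C.
Divide by μ: y = 1/5 + Ce^(-10x).


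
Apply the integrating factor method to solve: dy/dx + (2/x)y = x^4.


P(x) = 2/x ⇒ μ = x^2.
(x^2 y)' = x^6 ⇒ x^2 y = x^7/(7) + C.
Solve for y: y = (1/7)x^5 + C/x^2.


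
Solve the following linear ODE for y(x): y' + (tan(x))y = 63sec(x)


P(x) = tan(x) ⇒ μ = e^(∫tan(x)dx) = sec(x).
(sec(x) y)' = 63sec²(x) ⇒ sec(x) y = 63tan(x) + C.
Multiply by cos(x): y = 63sin(x) + C·cos(x).


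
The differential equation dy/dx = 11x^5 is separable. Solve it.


Integrate both sides with respect to x: y = ∫ 11x^5 dx = (11/6)x^6 + C.


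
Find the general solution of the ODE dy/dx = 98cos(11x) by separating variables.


g(y) = 1, so integrate directly: y = ∫ 98cos(11x) dx = (98/11)sin(11x) + C.


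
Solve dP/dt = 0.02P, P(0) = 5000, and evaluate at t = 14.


The ODE dP/dt = 0.02P has solution P(t) = P(0)e^(0.02t).
Substitute P(0) = 5000 and t = 14: P(14) = 5000 e^(0.28) ≈ 6616.


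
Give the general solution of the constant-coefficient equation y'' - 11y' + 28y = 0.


Characteristic equation: r² - 11r + 28 = 0.
Factor: (r - 4)(r - 7) = 0 ⇒ r = 4, 7 (distinct real).
General solution: y = C₁e^(4x) + C₂e^(7x).


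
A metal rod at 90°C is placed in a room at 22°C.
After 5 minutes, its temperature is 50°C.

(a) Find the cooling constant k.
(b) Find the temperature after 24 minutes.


Newton's law: T(t) = T_a + (T₀ - T_a)e^(-kt).
(a) Use T(5) = 50: (50 - 22)/(90 - 22) = e^(-k·5), so k = -ln(0.412)/5 ≈ 0.1775.
(b) Apply k to t = 24: T(24) = 22 + (68)e^(-4.259) ≈ 23.0°C.


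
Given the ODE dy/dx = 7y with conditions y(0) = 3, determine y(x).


General solution of y' = 7y is y = Ce^(7x).
Apply y(0) = 3: C = 3.
Particular solution: y = 3e^(7x).


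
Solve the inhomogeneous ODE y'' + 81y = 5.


Homogeneous part: r² + 81 = 0 ⇒ r = ±9i, so y_h = C₁cos(9x) + C₂sin(9x).
Try constant y_p = A; plug in: 81A = 5 ⇒ A = 5/81.
General solution: y = C₁cos(9x) + C₂sin(9x) + 5/81.


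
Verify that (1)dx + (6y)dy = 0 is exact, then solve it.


Check exactness: ∂M/∂y = 0 and ∂N/∂x = 0; equal, so the equation is exact.
Integrate M with respect to x (treating y as constant): ∫M dx = x + h(y).
Differentiate w.r.t. y and set equal to N: the x-dependent terms already match, leaving h'(y) = 6y. Integrate: h(y) = 3y^2.
So F(x,y) = x + 3y^2.
General solution: x + 3y^2 = C.


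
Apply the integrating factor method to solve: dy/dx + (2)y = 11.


P(x) = 2, Q(x) = 11; integrating factor μ = e^(2x).
(μ y)' = 11e^(2x) ⇒ μ y = (11/2)e^(2x) + C.
Divide by μ: y = 11/2 + Ce^(-2x).


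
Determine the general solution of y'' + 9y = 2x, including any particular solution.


Homogeneous: r² + 9 = 0 ⇒ r = ±3i, y_h = C₁cos(3x) + C₂sin(3x).
Polynomial forcing; try y_p = Ax + B. Then y_p'' + 9 y_p = 9(Ax + B) = 2x, so B = 0 and A = 2/9.
General solution: y = C₁cos(3x) + C₂sin(3x) + (2/9)x.


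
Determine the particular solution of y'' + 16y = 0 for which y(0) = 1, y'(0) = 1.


Characteristic roots of r² + 16 = 0 are ±4i, so y = C₁cos(4x) + C₂sin(4x).
Apply y(0) = 1: C₁ = 1. Differentiate and apply y'(0) = 1: 4·C₂ = 1, so C₂ = 1/4.
Particular solution: y = cos(4x) + (1/4)sin(4x).


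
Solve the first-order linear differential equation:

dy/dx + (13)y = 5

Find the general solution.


P(x) = 13, Q(x) = 5; integrating factor μ = e^(13x).
(μ y)' = 5e^(13x) ⇒ μ y = (5/13)e^(13x) + C.
Divide by μ: y = 5/13 + Ce^(-13x).


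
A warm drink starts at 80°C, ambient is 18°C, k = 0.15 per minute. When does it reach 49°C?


From T(t) = T_a + (T₀ - T_a)e^(-kt), set T(t) = 49:
(49 - 18) / (80 - 18) = e^(-0.15t), so t = -ln(0.500)/0.15 ≈ 4.6 minutes.


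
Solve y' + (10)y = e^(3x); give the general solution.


P(x) = 10 ⇒ μ = e^(10x).
(μ y)' = e^(13x) ⇒ μ y = e^(13x)/13 + C.
Divide by μ: y = (1/13)e^(3x) + Ce^(-10x).


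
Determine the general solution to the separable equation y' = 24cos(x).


g(y) = 1, so integrate directly: y = ∫ 24cos(x) dx = 24sin(x) + C.


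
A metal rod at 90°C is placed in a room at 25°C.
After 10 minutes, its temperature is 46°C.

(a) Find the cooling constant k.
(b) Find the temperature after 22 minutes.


Newton's law: T(t) = T_a + (T₀ - T_a)e^(-kt).
(a) Use T(10) = 46: (46 - 25)/(90 - 25) = e^(-k·10), so k = -ln(0.323)/10 ≈ 0.1130.
(b) Apply k to t = 22: T(22) = 25 + (65)e^(-2.486) ≈ 30.4°C.


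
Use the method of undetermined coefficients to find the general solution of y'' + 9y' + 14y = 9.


Characteristic roots of r² + 9r + 14 = 0 are -2, -7.
y_h = C₁e^(-2x) + C₂e^(-7x).
Constant forcing; try y_p = A. Then 14A = 9 ⇒ A = 9/14.
General solution: y = C₁e^(-2x) + C₂e^(-7x) + 9/14.


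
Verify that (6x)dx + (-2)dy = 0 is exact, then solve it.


Check exactness: ∂M/∂y = 0 and ∂N/∂x = 0; equal, so the equation is exact.
Integrate M with respect to x (treating y as constant): ∫M dx = 3x^2 + h(y).
Differentiate w.r.t. y and set equal to N: the x-dependent terms already match, leaving h'(y) = -2. Integrate: h(y) = -2y.
So F(x,y) = -2y + 3x^2.
General solution: -2y + 3x^2 = C.


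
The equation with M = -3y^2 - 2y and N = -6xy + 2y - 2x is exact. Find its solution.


Check exactness: ∂M/∂y = -6y - 2 and ∂N/∂x = -6y - 2; equal, so the equation is exact.
Integrate M with respect to x (treating y as constant): ∫M dx = -3xy^2 - 2xy + h(y).
Differentiate w.r.t. y and set equal to N: the x-dependent terms already match, leaving h'(y) = 2y. Integrate: h(y) = y^2.
So F(x,y) = -3xy^2 + y^2 - 2xy.
General solution: -3xy^2 + y^2 - 2xy = C.


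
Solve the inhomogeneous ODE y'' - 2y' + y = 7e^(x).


Characteristic polynomial (r - 1)² = 0; repeated root r = 1.
y_h = (C₁ + C₂x)e^(x). Forcing matches the repeated root (resonance), so try y_p = Ax² e^(x).
Substitute and solve for A: 2A = 7, so A = 7/2.
General solution: y = (C₁ + C₂x + (7/2)x²)e^(x).


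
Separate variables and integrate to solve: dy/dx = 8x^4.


Integrate both sides with respect to x: y = ∫ 8x^4 dx = (8/5)x^5 + C.


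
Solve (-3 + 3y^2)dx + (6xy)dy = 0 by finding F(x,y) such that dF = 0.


Check exactness: ∂M/∂y = 6y and ∂N/∂x = 6y; equal, so the equation is exact.
Integrate M with respect to x (treating y as constant): ∫M dx = -3x + 3xy^2 + h(y).
Differentiate w.r.t. y and set equal to N: all terms match, so h'(y) = 0 and h is a constant absorbed into C.
General solution: -3x + 3xy^2 = C.


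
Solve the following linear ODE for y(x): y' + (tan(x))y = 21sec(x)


P(x) = tan(x) ⇒ μ = e^(∫tan(x)dx) = sec(x).
(sec(x) y)' = 21sec²(x) ⇒ sec(x) y = 21tan(x) + C.
Multiply by cos(x): y = 21sin(x) + C·cos(x).


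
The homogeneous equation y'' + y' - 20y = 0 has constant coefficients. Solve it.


Characteristic equation: r² + r - 20 = 0.
Factor: (r + 5)(r - 4) = 0 ⇒ r = -5, 4 (distinct real).
General solution: y = C₁e^(-5x) + C₂e^(4x).


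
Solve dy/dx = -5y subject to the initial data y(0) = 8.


General solution of y' = -5y is y = Ce^(-5x).
Apply y(0) = 8: C = 8.
Particular solution: y = 8e^(-5x).


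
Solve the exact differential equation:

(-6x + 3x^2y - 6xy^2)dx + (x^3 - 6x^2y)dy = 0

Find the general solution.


Check exactness: ∂M/∂y = 3x^2 - 12xy and ∂N/∂x = 3x^2 - 12xy; equal, so the equation is exact.
Integrate M with respect to x (treating y as constant): ∫M dx = -3x^2 + x^3y - 3x^2y^2 + h(y).
Differentiate w.r.t. y and set equal to N: all terms match, so h'(y) = 0 and h is a constant absorbed into C.
General solution: -3x^2 + x^3y - 3x^2y^2 = C.


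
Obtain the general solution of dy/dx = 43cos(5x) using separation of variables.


g(y) = 1, so integrate directly: y = ∫ 43cos(5x) dx = (43/5)sin(5x) + C.


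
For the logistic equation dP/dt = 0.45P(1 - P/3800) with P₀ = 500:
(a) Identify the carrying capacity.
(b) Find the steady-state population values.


Logistic ODE dP/dt = 0.45P(1 - P/3800) has equilibria where dP/dt = 0, i.e. P = 0 or P = 3800.
The coefficient (1 - P/K) = 0 when P = K, identifying K = 3800 as the carrying capacity.
(a) K = 3800; (b) equilibria P = 0 and P = 3800.


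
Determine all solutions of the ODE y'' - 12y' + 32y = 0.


Characteristic equation: r² - 12r + 32 = 0.
Factor: (r - 8)(r - 4) = 0 ⇒ r = 8, 4 (distinct real).
General solution: y = C₁e^(8x) + C₂e^(4x).


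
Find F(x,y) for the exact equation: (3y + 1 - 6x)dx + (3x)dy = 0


Check exactness: ∂M/∂y = 3 and ∂N/∂x = 3; equal, so the equation is exact.
Integrate M with respect to x (treating y as constant): ∫M dx = 3xy + x - 3x^2 + h(y).
Differentiate w.r.t. y and set equal to N: all terms match, so h'(y) = 0 and h is a constant absorbed into C.
General solution: 3xy + x - 3x^2 = C.


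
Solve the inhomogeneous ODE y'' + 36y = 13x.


Homogeneous: r² + 36 = 0 ⇒ r = ±6i, y_h = C₁cos(6x) + C₂sin(6x).
Polynomial forcing; try y_p = Ax + B. Then y_p'' + 36 y_p = 36(Ax + B) = 13x, so B = 0 and A = 13/36.
General solution: y = C₁cos(6x) + C₂sin(6x) + (13/36)x.


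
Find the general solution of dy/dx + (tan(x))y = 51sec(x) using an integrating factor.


P(x) = tan(x) ⇒ μ = e^(∫tan(x)dx) = sec(x).
(sec(x) y)' = 51sec²(x) ⇒ sec(x) y = 51tan(x) + C.
Multiply by cos(x): y = 51sin(x) + C·cos(x).


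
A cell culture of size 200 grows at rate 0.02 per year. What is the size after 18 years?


The ODE dP/dt = 0.02P has solution P(t) = P(0)e^(0.02t).
Substitute P(0) = 200 and t = 18: P(18) = 200 e^(0.36) ≈ 287.


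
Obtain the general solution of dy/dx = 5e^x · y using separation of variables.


Separate variables: dy/y = 5e^x dx.
Integrate: ln|y| = 5e^x + C₀.
Exponentiate: y = Ce^(5e^x).


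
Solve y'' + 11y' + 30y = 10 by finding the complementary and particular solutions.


Characteristic roots of r² + 11r + 30 = 0 are -5, -6.
y_h = C₁e^(-5x) + C₂e^(-6x).
Constant forcing; try y_p = A. Then 30A = 10 ⇒ A = 1/3.
General solution: y = C₁e^(-5x) + C₂e^(-6x) + 1/3.


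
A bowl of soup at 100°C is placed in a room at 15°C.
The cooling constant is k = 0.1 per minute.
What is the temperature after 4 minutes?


Newton's law: dT/dt = -k(T - T_a) has solution T(t) = T_a + (T₀ - T_a)e^(-kt).
Plug in T_a = 15, T₀ = 100, k = 0.1, t = 4: T(4) = 15 + (85)e^(-0.40) ≈ 72.0°C.


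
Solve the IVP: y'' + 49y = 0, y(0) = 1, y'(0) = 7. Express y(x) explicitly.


Characteristic roots of r² + 49 = 0 are ±7i, so y = C₁cos(7x) + C₂sin(7x).
Apply y(0) = 1: C₁ = 1. Differentiate and apply y'(0) = 7: 7·C₂ = 7, so C₂ = 1.
Particular solution: y = cos(7x) + sin(7x).


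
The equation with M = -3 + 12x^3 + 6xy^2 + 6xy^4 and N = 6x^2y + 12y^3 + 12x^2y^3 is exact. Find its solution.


Check exactness: ∂M/∂y = 12xy + 24xy^3 and ∂N/∂x = 12xy + 24xy^3; equal, so the equation is exact.
Integrate M with respect to x (treating y as constant): ∫M dx = -3x + 3x^4 + 3x^2y^2 + 3x^2y^4 + h(y).
Differentiate w.r.t. y and set equal to N: the x-dependent terms already match, leaving h'(y) = 12y^3. Integrate: h(y) = 3y^4.
So F(x,y) = -3x + 3x^4 + 3x^2y^2 + 3y^4 + 3x^2y^4.
General solution: -3x + 3x^4 + 3x^2y^2 + 3y^4 + 3x^2y^4 = C.


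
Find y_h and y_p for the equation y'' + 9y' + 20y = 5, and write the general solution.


Characteristic roots of r² + 9r + 20 = 0 are -4, -5.
y_h = C₁e^(-4x) + C₂e^(-5x).
Constant forcing; try y_p = A. Then 20A = 5 ⇒ A = 1/4.
General solution: y = C₁e^(-4x) + C₂e^(-5x) + 1/4.


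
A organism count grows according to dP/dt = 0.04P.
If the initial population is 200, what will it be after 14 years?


The ODE dP/dt = 0.04P has solution P(t) = P(0)e^(0.04t).
Substitute P(0) = 200 and t = 14: P(14) = 200 e^(0.56) ≈ 350.


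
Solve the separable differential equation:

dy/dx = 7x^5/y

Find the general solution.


Separate variables: y dy = 7x^5 dx.
Integrate both sides: y²/2 = (7/6)x^6 + C₀.
Multiply by 2: y² = (7/3)x^6 + C.


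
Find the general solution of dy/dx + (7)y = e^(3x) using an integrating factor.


P(x) = 7 ⇒ μ = e^(7x).
(μ y)' = e^(10x) ⇒ μ y = e^(10x)/10 + C.
Divide by μ: y = (1/10)e^(3x) + Ce^(-7x).


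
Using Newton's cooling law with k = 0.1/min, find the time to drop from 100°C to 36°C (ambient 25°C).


From T(t) = T_a + (T₀ - T_a)e^(-kt), set T(t) = 36:
(36 - 25) / (100 - 25) = e^(-0.1t), so t = -ln(0.147)/0.1 ≈ 19.2 minutes.


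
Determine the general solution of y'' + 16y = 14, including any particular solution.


Homogeneous part: r² + 16 = 0 ⇒ r = ±4i, so y_h = C₁cos(4x) + C₂sin(4x).
Try constant y_p = A; plug in: 16A = 14 ⇒ A = 7/8.
General solution: y = C₁cos(4x) + C₂sin(4x) + 7/8.


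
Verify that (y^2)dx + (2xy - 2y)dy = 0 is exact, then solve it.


Check exactness: ∂M/∂y = 2y and ∂N/∂x = 2y; equal, so the equation is exact.
Integrate M with respect to x (treating y as constant): ∫M dx = xy^2 + h(y).
Differentiate w.r.t. y and set equal to N: the x-dependent terms already match, leaving h'(y) = -2y. Integrate: h(y) = -y^2.
So F(x,y) = xy^2 - y^2.
General solution: xy^2 - y^2 = C.


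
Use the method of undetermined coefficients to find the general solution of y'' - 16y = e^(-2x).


Characteristic roots of r² - 16 = 0 are -4, 4.
y_h = C₁e^(-4x) + C₂e^(4x).
Forcing exponent -2 is not a characteristic root; try y_p = Ae^(-2x).
Substitute: A·(4 + (0)·-2 + (-16)) = A·-12 = 1, so A = -1/12.
General solution: y = C₁e^(-4x) + C₂e^(4x) - (1/12)e^(-2x).


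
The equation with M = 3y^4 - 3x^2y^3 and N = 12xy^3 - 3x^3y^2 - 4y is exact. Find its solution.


Check exactness: ∂M/∂y = 12y^3 - 9x^2y^2 and ∂N/∂x = 12y^3 - 9x^2y^2; equal, so the equation is exact.
Integrate M with respect to x (treating y as constant): ∫M dx = 3xy^4 - x^3y^3 + h(y).
Differentiate w.r.t. y and set equal to N: the x-dependent terms already match, leaving h'(y) = -4y. Integrate: h(y) = -2y^2.
So F(x,y) = 3xy^4 - x^3y^3 - 2y^2.
General solution: 3xy^4 - x^3y^3 - 2y^2 = C.


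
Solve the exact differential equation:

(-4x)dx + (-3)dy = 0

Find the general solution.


Check exactness: ∂M/∂y = 0 and ∂N/∂x = 0; equal, so the equation is exact.
Integrate M with respect to x (treating y as constant): ∫M dx = -2x^2 + h(y).
Differentiate w.r.t. y and set equal to N: the x-dependent terms already match, leaving h'(y) = -3. Integrate: h(y) = -3y.
So F(x,y) = -3y - 2x^2.
General solution: -3y - 2x^2 = C.


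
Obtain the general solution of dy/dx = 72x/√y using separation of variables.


Separate: √y dy = 72x dx.
Integrate: (2/3)y^(3/2) = 36x² + C.


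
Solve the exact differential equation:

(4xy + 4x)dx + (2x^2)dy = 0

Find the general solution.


Check exactness: ∂M/∂y = 4x and ∂N/∂x = 4x; equal, so the equation is exact.
Integrate M with respect to x (treating y as constant): ∫M dx = 2x^2y + 2x^2 + h(y).
Differentiate w.r.t. y and set equal to N: all terms match, so h'(y) = 0 and h is a constant absorbed into C.
General solution: 2x^2y + 2x^2 = C.


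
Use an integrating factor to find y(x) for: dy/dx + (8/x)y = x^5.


P(x) = 8/x ⇒ μ = x^8.
(x^8 y)' = x^8·x^5 = x^13.
Integrate: x^8 y = x^14/(14) + C.
Solve for y: y = (1/14)x^6 + C/x^8.


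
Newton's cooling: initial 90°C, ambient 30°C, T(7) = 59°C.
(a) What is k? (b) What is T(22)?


Newton's law: T(t) = T_a + (T₀ - T_a)e^(-kt).
(a) Use T(7) = 59: (59 - 30)/(90 - 30) = e^(-k·7), so k = -ln(0.483)/7 ≈ 0.1039.
(b) Apply k to t = 22: T(22) = 30 + (60)e^(-2.285) ≈ 36.1°C.


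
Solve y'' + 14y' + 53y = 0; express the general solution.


Characteristic equation: r² + 14r + 53 = 0.
Discriminant is negative; roots r = -7 ± 2i (complex conjugate pair).
General solution uses e^(α x)(C₁ cos(β x) + C₂ sin(β x)): y = e^(-7x)(C₁cos(2x) + C₂sin(2x)).


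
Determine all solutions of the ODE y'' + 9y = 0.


Characteristic equation: r² + 9 = 0.
Discriminant is negative; roots r = 0 ± 3i (complex conjugate pair).
General solution uses e^(α x)(C₁ cos(β x) + C₂ sin(β x)): y = C₁cos(3x) + C₂sin(3x).


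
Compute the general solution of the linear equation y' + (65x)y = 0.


P(x) = 65x ⇒ μ = e^((65/2)x²).
Q(x) = 0 so μ y is constant: y = Ce^(-(65/2)x²).


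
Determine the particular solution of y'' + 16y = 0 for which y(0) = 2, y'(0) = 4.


Characteristic roots of r² + 16 = 0 are ±4i, so y = C₁cos(4x) + C₂sin(4x).
Apply y(0) = 2: C₁ = 2. Differentiate and apply y'(0) = 4: 4·C₂ = 4, so C₂ = 1.
Particular solution: y = 2cos(4x) + sin(4x).


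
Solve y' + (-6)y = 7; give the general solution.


P(x) = -6 ⇒ μ = e^(-6x).
(μ y)' = 7e^(-6x) ⇒ μ y = -(7/6)e^(-6x) + C.
Divide by μ: y = -7/6 + Ce^(6x).


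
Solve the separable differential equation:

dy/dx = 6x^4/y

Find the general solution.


Separate variables: y dy = 6x^4 dx.
Integrate both sides: y²/2 = (6/5)x^5 + C₀.
Multiply by 2: y² = (12/5)x^5 + C.


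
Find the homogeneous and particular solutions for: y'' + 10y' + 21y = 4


Characteristic roots of r² + 10r + 21 = 0 are -7, -3.
y_h = C₁e^(-7x) + C₂e^(-3x).
Constant forcing; try y_p = A. Then 21A = 4 ⇒ A = 4/21.
General solution: y = C₁e^(-7x) + C₂e^(-3x) + 4/21.
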